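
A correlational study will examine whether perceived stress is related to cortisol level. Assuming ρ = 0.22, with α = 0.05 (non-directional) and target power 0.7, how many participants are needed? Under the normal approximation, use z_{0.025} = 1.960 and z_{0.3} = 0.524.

n = 127

Fisher's z: C = ½·ln((1+r)/(1−r)) = ½·ln(1.5641) = 0.2237.
n = ((z_{α/2} + z_β)/C)² + 3.
(1.960 + 0.524) / 0.2237 = 2.484 / 0.2237 = 11.104.
n = 11.104² + 3 = 123.30 + 3 = 126.3.
Round up.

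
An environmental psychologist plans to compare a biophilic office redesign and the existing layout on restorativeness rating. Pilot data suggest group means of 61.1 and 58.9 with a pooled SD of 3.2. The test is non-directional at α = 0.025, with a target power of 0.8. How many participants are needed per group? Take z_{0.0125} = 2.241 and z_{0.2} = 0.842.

Cohen's d = |M₁ − M₂| / SD_pooled = |61.1 − 58.9| / 3.2 = 2.2 / 3.2 = 0.688.
For two independent groups with equal n: n = 2·((z_{α/2} + z_β) / d)².
z_{α/2} + z_β = 2.241 + 0.842 = 3.083.
n = 2 × (3.083 / 0.688)² = 2 × 4.481² = 2 × 20.08 = 40.2.
Round up to the next whole participant.

n = 41 per group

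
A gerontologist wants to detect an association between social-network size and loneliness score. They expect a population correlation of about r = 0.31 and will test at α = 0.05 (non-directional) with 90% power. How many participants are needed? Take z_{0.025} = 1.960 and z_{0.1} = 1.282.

Fisher's z: C = ½·ln((1+r)/(1−r)) = ½·ln(1.8986) = 0.3205.
n = ((z_{α/2} + z_β)/C)² + 3.
(1.960 + 1.282) / 0.3205 = 3.242 / 0.3205 = 10.115.
n = 10.115² + 3 = 102.32 + 3 = 105.3.
Round up.

n = 106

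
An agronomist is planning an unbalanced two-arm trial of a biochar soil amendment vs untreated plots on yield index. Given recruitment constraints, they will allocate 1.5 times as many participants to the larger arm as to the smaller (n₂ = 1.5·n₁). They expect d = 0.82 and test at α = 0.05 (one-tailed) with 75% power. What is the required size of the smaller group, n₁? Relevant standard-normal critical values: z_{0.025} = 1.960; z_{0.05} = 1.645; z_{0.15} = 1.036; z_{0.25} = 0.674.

n₁ = 14

With allocation ratio k = n₂/n₁ = 1.5, Var(x̄₁−x̄₂) = σ²(1/n₁ + 1/(k·n₁)) = σ²·(k+1)/(k·n₁).
So n₁ = (1 + 1/k)·((z_{α} + z_β)/d)² = 1.667 × (2.319/0.82)².
n₁ = 1.667 × 8.00 = 13.3.
Round up: n₁ = 14, giving n₂ = 1.5 × 14 = 21.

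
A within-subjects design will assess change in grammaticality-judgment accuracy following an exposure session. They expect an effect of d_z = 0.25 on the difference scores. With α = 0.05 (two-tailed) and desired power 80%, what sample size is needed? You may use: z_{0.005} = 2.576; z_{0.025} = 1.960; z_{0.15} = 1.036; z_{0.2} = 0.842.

For a paired (one-sample on differences) test: n = ((z_{α/2} + z_β) / d)².
z_{α/2} + z_β = 1.960 + 0.842 = 2.802.
n = (2.802 / 0.25)² = 11.208² = 125.62.
Round up.

n = 126 pairs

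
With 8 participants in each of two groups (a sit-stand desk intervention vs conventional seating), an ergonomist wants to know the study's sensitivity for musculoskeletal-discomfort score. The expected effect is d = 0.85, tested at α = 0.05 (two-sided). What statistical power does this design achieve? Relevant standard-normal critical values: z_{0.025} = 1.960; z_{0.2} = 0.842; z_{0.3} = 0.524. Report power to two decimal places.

For two equal groups, power = Φ(d·√(n/2) − z_{α/2}).
d·√(n/2) = 0.85 × √(8/2) = 0.85 × 2.000 = 1.700.
z_β = 1.700 − 1.960 = -0.260.
Power = Φ(-0.260) = 0.397.

power ≈ 0.40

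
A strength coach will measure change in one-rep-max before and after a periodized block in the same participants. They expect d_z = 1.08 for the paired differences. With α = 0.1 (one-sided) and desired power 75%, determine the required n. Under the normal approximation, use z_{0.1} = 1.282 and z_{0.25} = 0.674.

n = 4 pairs

For a paired (one-sample on differences) test: n = ((z_{α} + z_β) / d)².
z_{α} + z_β = 1.282 + 0.674 = 1.956.
n = (1.956 / 1.08)² = 1.811² = 3.28.
Round up.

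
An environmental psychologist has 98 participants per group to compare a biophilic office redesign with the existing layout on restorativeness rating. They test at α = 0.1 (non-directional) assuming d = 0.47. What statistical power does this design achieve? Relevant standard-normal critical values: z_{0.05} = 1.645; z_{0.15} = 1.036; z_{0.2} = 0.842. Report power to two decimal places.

power ≈ 0.95

For two equal groups, power = Φ(d·√(n/2) − z_{α/2}).
d·√(n/2) = 0.47 × √(98/2) = 0.47 × 7.000 = 3.290.
z_β = 3.290 − 1.645 = 1.645.
Power = Φ(1.645) = 0.950.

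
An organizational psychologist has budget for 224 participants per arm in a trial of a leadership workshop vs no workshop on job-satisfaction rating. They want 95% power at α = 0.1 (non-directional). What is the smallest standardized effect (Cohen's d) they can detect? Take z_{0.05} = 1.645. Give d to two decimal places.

d_min ≈ 0.31

For two independent groups of n = 224 each: d_min = (z_{α/2} + z_β)·√(2/n).
z-sum = 1.645 + 1.645 = 3.290.
d_min = 3.290 × √(2/224) = 3.290 × 0.0945 = 0.311.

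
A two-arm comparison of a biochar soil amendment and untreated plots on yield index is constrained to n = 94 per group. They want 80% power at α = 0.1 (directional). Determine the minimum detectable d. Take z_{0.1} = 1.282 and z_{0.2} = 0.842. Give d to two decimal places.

For two independent groups of n = 94 each: d_min = (z_{α} + z_β)·√(2/n).
z-sum = 1.282 + 0.842 = 2.124.
d_min = 2.124 × √(2/94) = 2.124 × 0.1459 = 0.310.

d_min ≈ 0.31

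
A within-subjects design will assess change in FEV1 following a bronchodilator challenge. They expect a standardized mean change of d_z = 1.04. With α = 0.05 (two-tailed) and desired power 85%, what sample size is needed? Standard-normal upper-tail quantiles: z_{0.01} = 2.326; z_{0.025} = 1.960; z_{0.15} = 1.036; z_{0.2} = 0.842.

For a paired (one-sample on differences) test: n = ((z_{α/2} + z_β) / d)².
z_{α/2} + z_β = 1.960 + 1.036 = 2.996.
n = (2.996 / 1.04)² = 2.881² = 8.30.
Round up.

n = 9 pairs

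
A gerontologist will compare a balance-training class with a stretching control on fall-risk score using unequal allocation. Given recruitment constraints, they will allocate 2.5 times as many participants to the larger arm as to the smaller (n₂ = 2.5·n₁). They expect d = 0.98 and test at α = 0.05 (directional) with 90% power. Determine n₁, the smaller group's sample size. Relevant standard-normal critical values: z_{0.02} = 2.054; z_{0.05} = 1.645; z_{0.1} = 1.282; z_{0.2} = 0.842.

With allocation ratio k = n₂/n₁ = 2.5, Var(x̄₁−x̄₂) = σ²(1/n₁ + 1/(k·n₁)) = σ²·(k+1)/(k·n₁).
So n₁ = (1 + 1/k)·((z_{α} + z_β)/d)² = 1.400 × (2.927/0.98)².
n₁ = 1.400 × 8.92 = 12.5.
Round up: n₁ = 13, giving n₂ = ⌈2.5 × 13⌉ = ⌈32.5⌉ = 33.

n₁ = 13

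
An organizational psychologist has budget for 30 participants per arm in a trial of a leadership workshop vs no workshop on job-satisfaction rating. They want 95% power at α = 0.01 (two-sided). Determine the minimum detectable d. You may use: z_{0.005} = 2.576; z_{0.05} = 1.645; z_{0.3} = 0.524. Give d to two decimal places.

For two independent groups of n = 30 each: d_min = (z_{α/2} + z_β)·√(2/n).
z-sum = 2.576 + 1.645 = 4.221.
d_min = 4.221 × √(2/30) = 4.221 × 0.2582 = 1.090.

d_min ≈ 1.09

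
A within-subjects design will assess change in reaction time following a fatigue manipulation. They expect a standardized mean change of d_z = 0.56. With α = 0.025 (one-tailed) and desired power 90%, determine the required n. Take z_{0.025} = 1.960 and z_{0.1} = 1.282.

n = 34 pairs

For a paired (one-sample on differences) test: n = ((z_{α} + z_β) / d)².
z_{α} + z_β = 1.960 + 1.282 = 3.242.
n = (3.242 / 0.56)² = 5.789² = 33.52.
Round up.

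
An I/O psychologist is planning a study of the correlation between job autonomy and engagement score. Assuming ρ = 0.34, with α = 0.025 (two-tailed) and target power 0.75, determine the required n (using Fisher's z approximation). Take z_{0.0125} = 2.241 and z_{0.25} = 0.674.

n = 71

Fisher's z: C = ½·ln((1+r)/(1−r)) = ½·ln(2.0303) = 0.3541.
n = ((z_{α/2} + z_β)/C)² + 3.
(2.241 + 0.674) / 0.3541 = 2.915 / 0.3541 = 8.232.
n = 8.232² + 3 = 67.77 + 3 = 70.8.
Round up.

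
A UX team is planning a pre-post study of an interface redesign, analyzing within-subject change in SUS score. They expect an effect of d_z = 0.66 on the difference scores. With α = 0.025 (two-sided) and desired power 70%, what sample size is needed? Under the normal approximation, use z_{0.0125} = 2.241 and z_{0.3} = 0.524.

n = 18 pairs

For a paired (one-sample on differences) test: n = ((z_{α/2} + z_β) / d)².
z_{α/2} + z_β = 2.241 + 0.524 = 2.765.
n = (2.765 / 0.66)² = 4.189² = 17.55.
Round up.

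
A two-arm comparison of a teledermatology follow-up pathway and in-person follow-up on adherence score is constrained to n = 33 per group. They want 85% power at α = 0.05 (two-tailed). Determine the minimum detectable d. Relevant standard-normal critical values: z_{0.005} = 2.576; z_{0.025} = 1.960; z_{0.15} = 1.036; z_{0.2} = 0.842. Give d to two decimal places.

d_min ≈ 0.74

For two independent groups of n = 33 each: d_min = (z_{α/2} + z_β)·√(2/n).
z-sum = 1.960 + 1.036 = 2.996.
d_min = 2.996 × √(2/33) = 2.996 × 0.2462 = 0.738.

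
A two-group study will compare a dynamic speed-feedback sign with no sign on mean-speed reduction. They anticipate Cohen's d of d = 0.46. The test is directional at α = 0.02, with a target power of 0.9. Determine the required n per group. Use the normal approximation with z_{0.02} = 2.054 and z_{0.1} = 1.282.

n = 106 per group

For two independent groups with equal n: n = 2·((z_{α} + z_β) / d)².
z_{α} + z_β = 2.054 + 1.282 = 3.336.
n = 2 × (3.336 / 0.46)² = 2 × 7.252² = 2 × 52.59 = 105.2.
Round up to the next whole participant.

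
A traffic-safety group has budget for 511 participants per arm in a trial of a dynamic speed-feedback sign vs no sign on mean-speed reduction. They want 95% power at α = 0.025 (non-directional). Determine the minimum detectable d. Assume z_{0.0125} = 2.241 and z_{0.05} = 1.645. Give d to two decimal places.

d_min ≈ 0.24

For two independent groups of n = 511 each: d_min = (z_{α/2} + z_β)·√(2/n).
z-sum = 2.241 + 1.645 = 3.886.
d_min = 3.886 × √(2/511) = 3.886 × 0.0626 = 0.243.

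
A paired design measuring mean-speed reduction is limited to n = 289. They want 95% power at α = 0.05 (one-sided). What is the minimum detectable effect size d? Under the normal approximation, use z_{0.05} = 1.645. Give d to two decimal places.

d_min ≈ 0.19

For a single sample (or paired design) of n = 289: d_min = (z_{α} + z_β)/√n.
z-sum = 1.645 + 1.645 = 3.290.
d_min = 3.290 / √289 = 3.290 / 17.000 = 0.194.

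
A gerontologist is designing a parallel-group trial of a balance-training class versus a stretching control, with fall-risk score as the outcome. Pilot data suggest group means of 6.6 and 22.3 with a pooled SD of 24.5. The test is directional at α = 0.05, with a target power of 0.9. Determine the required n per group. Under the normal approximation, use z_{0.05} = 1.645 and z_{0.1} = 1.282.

Cohen's d = |M₁ − M₂| / SD_pooled = |6.6 − 22.3| / 24.5 = 15.7 / 24.5 = 0.641.
For two independent groups with equal n: n = 2·((z_{α} + z_β) / d)².
z_{α} + z_β = 1.645 + 1.282 = 2.927.
n = 2 × (2.927 / 0.641)² = 2 × 4.566² = 2 × 20.85 = 41.7.
Round up to the next whole participant.

n = 42 per group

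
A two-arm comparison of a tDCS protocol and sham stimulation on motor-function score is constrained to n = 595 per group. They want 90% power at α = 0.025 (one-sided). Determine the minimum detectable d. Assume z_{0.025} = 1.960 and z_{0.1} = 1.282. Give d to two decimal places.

For two independent groups of n = 595 each: d_min = (z_{α} + z_β)·√(2/n).
z-sum = 1.960 + 1.282 = 3.242.
d_min = 3.242 × √(2/595) = 3.242 × 0.0580 = 0.188.

d_min ≈ 0.19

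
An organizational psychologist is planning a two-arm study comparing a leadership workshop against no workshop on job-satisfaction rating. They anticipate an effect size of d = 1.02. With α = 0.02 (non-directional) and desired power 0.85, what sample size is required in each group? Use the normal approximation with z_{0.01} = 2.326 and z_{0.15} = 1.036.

For two independent groups with equal n: n = 2·((z_{α/2} + z_β) / d)².
z_{α/2} + z_β = 2.326 + 1.036 = 3.362.
n = 2 × (3.362 / 1.02)² = 2 × 3.296² = 2 × 10.86 = 21.7.
Round up to the next whole participant.

n = 22 per group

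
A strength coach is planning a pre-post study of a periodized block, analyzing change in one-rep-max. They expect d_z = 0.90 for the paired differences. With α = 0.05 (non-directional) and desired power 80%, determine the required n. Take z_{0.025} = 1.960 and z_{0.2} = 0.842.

For a paired (one-sample on differences) test: n = ((z_{α/2} + z_β) / d)².
z_{α/2} + z_β = 1.960 + 0.842 = 2.802.
n = (2.802 / 0.90)² = 3.113² = 9.69.
Round up.

n = 10 pairs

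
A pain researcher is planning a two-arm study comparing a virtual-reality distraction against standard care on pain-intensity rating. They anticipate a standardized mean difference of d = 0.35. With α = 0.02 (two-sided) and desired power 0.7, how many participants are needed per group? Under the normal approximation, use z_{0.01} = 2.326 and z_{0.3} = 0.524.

For two independent groups with equal n: n = 2·((z_{α/2} + z_β) / d)².
z_{α/2} + z_β = 2.326 + 0.524 = 2.850.
n = 2 × (2.850 / 0.35)² = 2 × 8.143² = 2 × 66.31 = 132.6.
Round up to the next whole participant.

n = 133 per group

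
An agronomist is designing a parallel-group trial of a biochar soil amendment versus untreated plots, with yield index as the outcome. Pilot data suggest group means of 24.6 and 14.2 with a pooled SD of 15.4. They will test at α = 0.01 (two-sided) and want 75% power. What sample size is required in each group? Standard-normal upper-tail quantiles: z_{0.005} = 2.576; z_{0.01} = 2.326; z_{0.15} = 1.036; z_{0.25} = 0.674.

n = 47 per group

Cohen's d = |M₁ − M₂| / SD_pooled = |24.6 − 14.2| / 15.4 = 10.4 / 15.4 = 0.675.
For two independent groups with equal n: n = 2·((z_{α/2} + z_β) / d)².
z_{α/2} + z_β = 2.576 + 0.674 = 3.250.
n = 2 × (3.250 / 0.675)² = 2 × 4.815² = 2 × 23.18 = 46.4.
Round up to the next whole participant.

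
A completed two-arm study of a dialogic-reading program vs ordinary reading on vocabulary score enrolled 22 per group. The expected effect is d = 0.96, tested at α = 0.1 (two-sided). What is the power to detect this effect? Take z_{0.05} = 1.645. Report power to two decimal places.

For two equal groups, power = Φ(d·√(n/2) − z_{α/2}).
d·√(n/2) = 0.96 × √(22/2) = 0.96 × 3.317 = 3.184.
z_β = 3.184 − 1.645 = 1.539.
Power = Φ(1.539) = 0.938.

power ≈ 0.94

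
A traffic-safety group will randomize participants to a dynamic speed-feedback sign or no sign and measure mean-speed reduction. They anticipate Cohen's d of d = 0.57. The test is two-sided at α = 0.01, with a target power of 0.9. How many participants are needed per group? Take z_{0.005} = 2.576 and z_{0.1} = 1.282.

For two independent groups with equal n: n = 2·((z_{α/2} + z_β) / d)².
z_{α/2} + z_β = 2.576 + 1.282 = 3.858.
n = 2 × (3.858 / 0.57)² = 2 × 6.768² = 2 × 45.81 = 91.6.
Round up to the next whole participant.

n = 92 per group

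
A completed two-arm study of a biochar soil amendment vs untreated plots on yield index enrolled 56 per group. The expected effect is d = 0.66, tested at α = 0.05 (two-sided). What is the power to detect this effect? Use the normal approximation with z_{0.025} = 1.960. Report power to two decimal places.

For two equal groups, power = Φ(d·√(n/2) − z_{α/2}).
d·√(n/2) = 0.66 × √(56/2) = 0.66 × 5.292 = 3.492.
z_β = 3.492 − 1.960 = 1.532.
Power = Φ(1.532) = 0.937.

power ≈ 0.94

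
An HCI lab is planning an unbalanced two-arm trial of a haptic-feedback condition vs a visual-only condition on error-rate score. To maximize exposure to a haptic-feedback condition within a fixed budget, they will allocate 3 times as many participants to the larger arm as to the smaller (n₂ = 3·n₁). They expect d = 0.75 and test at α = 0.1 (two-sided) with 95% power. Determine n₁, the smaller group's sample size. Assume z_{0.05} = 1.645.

n₁ = 26

With allocation ratio k = n₂/n₁ = 3, Var(x̄₁−x̄₂) = σ²(1/n₁ + 1/(k·n₁)) = σ²·(k+1)/(k·n₁).
So n₁ = (1 + 1/k)·((z_{α/2} + z_β)/d)² = 1.333 × (3.290/0.75)².
n₁ = 1.333 × 19.24 = 25.7.
Round up: n₁ = 26, giving n₂ = 3 × 26 = 78.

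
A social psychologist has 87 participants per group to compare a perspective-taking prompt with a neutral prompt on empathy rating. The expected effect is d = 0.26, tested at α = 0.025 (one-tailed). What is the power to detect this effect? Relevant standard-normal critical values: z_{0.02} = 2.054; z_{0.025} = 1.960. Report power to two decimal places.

power ≈ 0.40

For two equal groups, power = Φ(d·√(n/2) − z_{α}).
d·√(n/2) = 0.26 × √(87/2) = 0.26 × 6.595 = 1.715.
z_β = 1.715 − 1.960 = -0.245.
Power = Φ(-0.245) = 0.403.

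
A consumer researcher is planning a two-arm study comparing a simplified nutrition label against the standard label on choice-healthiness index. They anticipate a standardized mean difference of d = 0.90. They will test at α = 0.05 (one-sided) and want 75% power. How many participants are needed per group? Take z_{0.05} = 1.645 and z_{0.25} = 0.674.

n = 14 per group

For two independent groups with equal n: n = 2·((z_{α} + z_β) / d)².
z_{α} + z_β = 1.645 + 0.674 = 2.319.
n = 2 × (2.319 / 0.90)² = 2 × 2.577² = 2 × 6.64 = 13.3.
Round up to the next whole participant.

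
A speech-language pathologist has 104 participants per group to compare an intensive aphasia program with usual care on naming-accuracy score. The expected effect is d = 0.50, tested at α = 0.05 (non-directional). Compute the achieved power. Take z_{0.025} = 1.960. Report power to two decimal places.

For two equal groups, power = Φ(d·√(n/2) − z_{α/2}).
d·√(n/2) = 0.50 × √(104/2) = 0.50 × 7.211 = 3.606.
z_β = 3.606 − 1.960 = 1.646.
Power = Φ(1.646) = 0.950.

power ≈ 0.95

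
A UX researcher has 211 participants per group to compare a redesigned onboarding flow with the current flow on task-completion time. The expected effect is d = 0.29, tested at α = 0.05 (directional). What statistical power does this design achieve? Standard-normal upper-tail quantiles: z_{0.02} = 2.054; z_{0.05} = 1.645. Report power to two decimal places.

power ≈ 0.91

For two equal groups, power = Φ(d·√(n/2) − z_{α}).
d·√(n/2) = 0.29 × √(211/2) = 0.29 × 10.271 = 2.979.
z_β = 2.979 − 1.645 = 1.334.
Power = Φ(1.334) = 0.909.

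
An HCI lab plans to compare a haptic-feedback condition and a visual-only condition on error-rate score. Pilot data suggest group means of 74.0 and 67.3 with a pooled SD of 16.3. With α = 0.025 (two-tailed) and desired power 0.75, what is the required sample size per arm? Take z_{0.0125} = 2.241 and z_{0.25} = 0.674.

n = 101 per group

Cohen's d = |M₁ − M₂| / SD_pooled = |74.0 − 67.3| / 16.3 = 6.7 / 16.3 = 0.411.
For two independent groups with equal n: n = 2·((z_{α/2} + z_β) / d)².
z_{α/2} + z_β = 2.241 + 0.674 = 2.915.
n = 2 × (2.915 / 0.411)² = 2 × 7.092² = 2 × 50.30 = 100.6.
Round up to the next whole participant.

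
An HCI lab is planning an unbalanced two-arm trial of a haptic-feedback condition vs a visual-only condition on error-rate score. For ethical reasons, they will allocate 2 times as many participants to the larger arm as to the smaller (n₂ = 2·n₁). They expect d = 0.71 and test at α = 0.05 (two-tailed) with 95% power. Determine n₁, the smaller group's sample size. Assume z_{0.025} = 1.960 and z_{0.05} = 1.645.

n₁ = 39

With allocation ratio k = n₂/n₁ = 2, Var(x̄₁−x̄₂) = σ²(1/n₁ + 1/(k·n₁)) = σ²·(k+1)/(k·n₁).
So n₁ = (1 + 1/k)·((z_{α/2} + z_β)/d)² = 1.500 × (3.605/0.71)².
n₁ = 1.500 × 25.78 = 38.7.
Round up: n₁ = 39, giving n₂ = 2 × 39 = 78.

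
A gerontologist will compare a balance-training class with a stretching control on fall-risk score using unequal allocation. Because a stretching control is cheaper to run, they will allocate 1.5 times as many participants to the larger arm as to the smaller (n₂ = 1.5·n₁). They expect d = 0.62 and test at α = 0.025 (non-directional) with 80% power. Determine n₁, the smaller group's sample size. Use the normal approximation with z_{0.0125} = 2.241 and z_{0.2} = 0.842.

With allocation ratio k = n₂/n₁ = 1.5, Var(x̄₁−x̄₂) = σ²(1/n₁ + 1/(k·n₁)) = σ²·(k+1)/(k·n₁).
So n₁ = (1 + 1/k)·((z_{α/2} + z_β)/d)² = 1.667 × (3.083/0.62)².
n₁ = 1.667 × 24.73 = 41.2.
Round up: n₁ = 42, giving n₂ = 1.5 × 42 = 63.

n₁ = 42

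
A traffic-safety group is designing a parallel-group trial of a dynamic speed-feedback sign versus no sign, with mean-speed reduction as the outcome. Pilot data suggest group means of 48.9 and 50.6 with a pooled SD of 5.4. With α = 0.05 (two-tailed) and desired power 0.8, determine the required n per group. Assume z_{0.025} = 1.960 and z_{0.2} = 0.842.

Cohen's d = |M₁ − M₂| / SD_pooled = |48.9 − 50.6| / 5.4 = 1.7 / 5.4 = 0.315.
For two independent groups with equal n: n = 2·((z_{α/2} + z_β) / d)².
z_{α/2} + z_β = 1.960 + 0.842 = 2.802.
n = 2 × (2.802 / 0.315)² = 2 × 8.895² = 2 × 79.13 = 158.3.
Round up to the next whole participant.

n = 159 per group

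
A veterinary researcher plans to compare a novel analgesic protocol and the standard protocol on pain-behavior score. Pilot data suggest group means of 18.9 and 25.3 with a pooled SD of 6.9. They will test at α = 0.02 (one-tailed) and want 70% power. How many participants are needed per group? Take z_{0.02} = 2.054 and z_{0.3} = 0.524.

Cohen's d = |M₁ − M₂| / SD_pooled = |18.9 − 25.3| / 6.9 = 6.4 / 6.9 = 0.928.
For two independent groups with equal n: n = 2·((z_{α} + z_β) / d)².
z_{α} + z_β = 2.054 + 0.524 = 2.578.
n = 2 × (2.578 / 0.928)² = 2 × 2.778² = 2 × 7.72 = 15.4.
Round up to the next whole participant.

n = 16 per group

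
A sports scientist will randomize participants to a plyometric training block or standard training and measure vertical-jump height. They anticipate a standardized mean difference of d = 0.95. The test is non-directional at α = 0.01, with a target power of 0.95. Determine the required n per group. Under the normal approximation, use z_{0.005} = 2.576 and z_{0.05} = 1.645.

n = 40 per group

For two independent groups with equal n: n = 2·((z_{α/2} + z_β) / d)².
z_{α/2} + z_β = 2.576 + 1.645 = 4.221.
n = 2 × (4.221 / 0.95)² = 2 × 4.443² = 2 × 19.74 = 39.5.
Round up to the next whole participant.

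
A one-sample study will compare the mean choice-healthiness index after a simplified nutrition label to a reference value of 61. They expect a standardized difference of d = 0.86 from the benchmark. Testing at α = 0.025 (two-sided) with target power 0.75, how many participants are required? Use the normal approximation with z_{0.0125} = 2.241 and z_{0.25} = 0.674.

n = 12

For a one-sample test: n = ((z_{α/2} + z_β) / d)².
z_{α/2} + z_β = 2.241 + 0.674 = 2.915.
n = (2.915 / 0.86)² = 3.390² = 11.49.
Round up.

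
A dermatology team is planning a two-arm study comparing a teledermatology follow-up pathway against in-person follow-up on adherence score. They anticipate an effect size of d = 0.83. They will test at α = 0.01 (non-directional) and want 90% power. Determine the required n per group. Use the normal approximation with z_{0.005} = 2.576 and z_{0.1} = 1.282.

n = 44 per group

For two independent groups with equal n: n = 2·((z_{α/2} + z_β) / d)².
z_{α/2} + z_β = 2.576 + 1.282 = 3.858.
n = 2 × (3.858 / 0.83)² = 2 × 4.648² = 2 × 21.61 = 43.2.
Round up to the next whole participant.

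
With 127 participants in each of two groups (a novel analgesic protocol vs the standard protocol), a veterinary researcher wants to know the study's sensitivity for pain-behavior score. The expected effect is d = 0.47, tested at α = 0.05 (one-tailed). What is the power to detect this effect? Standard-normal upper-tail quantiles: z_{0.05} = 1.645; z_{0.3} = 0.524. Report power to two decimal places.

For two equal groups, power = Φ(d·√(n/2) − z_{α}).
d·√(n/2) = 0.47 × √(127/2) = 0.47 × 7.969 = 3.745.
z_β = 3.745 − 1.645 = 2.100.
Power = Φ(2.100) = 0.982.

power ≈ 0.98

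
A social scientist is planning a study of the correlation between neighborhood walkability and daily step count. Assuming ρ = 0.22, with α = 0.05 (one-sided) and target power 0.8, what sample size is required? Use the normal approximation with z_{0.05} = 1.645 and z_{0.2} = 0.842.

n = 127

Fisher's z: C = ½·ln((1+r)/(1−r)) = ½·ln(1.5641) = 0.2237.
n = ((z_{α} + z_β)/C)² + 3.
(1.645 + 0.842) / 0.2237 = 2.487 / 0.2237 = 11.118.
n = 11.118² + 3 = 123.60 + 3 = 126.6.
Round up.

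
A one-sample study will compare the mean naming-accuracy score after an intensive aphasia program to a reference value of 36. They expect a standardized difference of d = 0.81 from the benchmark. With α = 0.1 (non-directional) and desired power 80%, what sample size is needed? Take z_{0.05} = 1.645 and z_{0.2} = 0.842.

For a one-sample test: n = ((z_{α/2} + z_β) / d)².
z_{α/2} + z_β = 1.645 + 0.842 = 2.487.
n = (2.487 / 0.81)² = 3.070² = 9.43.
Round up.

n = 10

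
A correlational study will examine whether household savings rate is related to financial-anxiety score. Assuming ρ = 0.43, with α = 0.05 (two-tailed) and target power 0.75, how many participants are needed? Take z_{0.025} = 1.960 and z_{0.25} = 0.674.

Fisher's z: C = ½·ln((1+r)/(1−r)) = ½·ln(2.5088) = 0.4599.
n = ((z_{α/2} + z_β)/C)² + 3.
(1.960 + 0.674) / 0.4599 = 2.634 / 0.4599 = 5.727.
n = 5.727² + 3 = 32.80 + 3 = 35.8.
Round up.

n = 36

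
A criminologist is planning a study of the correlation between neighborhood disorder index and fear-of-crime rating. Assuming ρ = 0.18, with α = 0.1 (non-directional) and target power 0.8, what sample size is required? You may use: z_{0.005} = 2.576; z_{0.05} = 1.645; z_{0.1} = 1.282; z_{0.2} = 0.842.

n = 190

Fisher's z: C = ½·ln((1+r)/(1−r)) = ½·ln(1.4390) = 0.1820.
n = ((z_{α/2} + z_β)/C)² + 3.
(1.645 + 0.842) / 0.1820 = 2.487 / 0.1820 = 13.665.
n = 13.665² + 3 = 186.73 + 3 = 189.7.
Round up.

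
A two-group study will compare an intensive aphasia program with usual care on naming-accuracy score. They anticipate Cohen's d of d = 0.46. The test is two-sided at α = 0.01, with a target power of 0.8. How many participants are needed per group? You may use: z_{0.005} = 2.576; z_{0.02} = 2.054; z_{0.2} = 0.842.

n = 111 per group

For two independent groups with equal n: n = 2·((z_{α/2} + z_β) / d)².
z_{α/2} + z_β = 2.576 + 0.842 = 3.418.
n = 2 × (3.418 / 0.46)² = 2 × 7.430² = 2 × 55.21 = 110.4.
Round up to the next whole participant.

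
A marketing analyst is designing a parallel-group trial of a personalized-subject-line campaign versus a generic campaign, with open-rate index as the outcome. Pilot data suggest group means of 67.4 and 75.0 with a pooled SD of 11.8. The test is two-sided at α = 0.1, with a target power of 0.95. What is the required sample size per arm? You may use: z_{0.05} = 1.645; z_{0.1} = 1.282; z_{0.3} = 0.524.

n = 53 per group

Cohen's d = |M₁ − M₂| / SD_pooled = |67.4 − 75.0| / 11.8 = 7.6 / 11.8 = 0.644.
For two independent groups with equal n: n = 2·((z_{α/2} + z_β) / d)².
z_{α/2} + z_β = 1.645 + 1.645 = 3.290.
n = 2 × (3.290 / 0.644)² = 2 × 5.109² = 2 × 26.10 = 52.2.
Round up to the next whole participant.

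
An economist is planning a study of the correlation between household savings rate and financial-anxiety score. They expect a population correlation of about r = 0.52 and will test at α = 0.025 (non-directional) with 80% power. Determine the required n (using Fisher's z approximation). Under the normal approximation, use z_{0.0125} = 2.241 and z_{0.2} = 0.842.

n = 32

Fisher's z: C = ½·ln((1+r)/(1−r)) = ½·ln(3.1667) = 0.5763.
n = ((z_{α/2} + z_β)/C)² + 3.
(2.241 + 0.842) / 0.5763 = 3.083 / 0.5763 = 5.350.
n = 5.350² + 3 = 28.62 + 3 = 31.6.
Round up.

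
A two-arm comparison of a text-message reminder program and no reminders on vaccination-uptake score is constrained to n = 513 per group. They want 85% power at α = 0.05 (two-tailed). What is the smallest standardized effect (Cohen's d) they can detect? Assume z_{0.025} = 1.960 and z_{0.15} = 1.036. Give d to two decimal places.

d_min ≈ 0.19

For two independent groups of n = 513 each: d_min = (z_{α/2} + z_β)·√(2/n).
z-sum = 1.960 + 1.036 = 2.996.
d_min = 2.996 × √(2/513) = 2.996 × 0.0624 = 0.187.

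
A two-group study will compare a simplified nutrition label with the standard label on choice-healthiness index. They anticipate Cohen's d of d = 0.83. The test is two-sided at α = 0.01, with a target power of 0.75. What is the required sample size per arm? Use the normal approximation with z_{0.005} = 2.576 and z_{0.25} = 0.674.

For two independent groups with equal n: n = 2·((z_{α/2} + z_β) / d)².
z_{α/2} + z_β = 2.576 + 0.674 = 3.250.
n = 2 × (3.250 / 0.83)² = 2 × 3.916² = 2 × 15.33 = 30.7.
Round up to the next whole participant.

n = 31 per group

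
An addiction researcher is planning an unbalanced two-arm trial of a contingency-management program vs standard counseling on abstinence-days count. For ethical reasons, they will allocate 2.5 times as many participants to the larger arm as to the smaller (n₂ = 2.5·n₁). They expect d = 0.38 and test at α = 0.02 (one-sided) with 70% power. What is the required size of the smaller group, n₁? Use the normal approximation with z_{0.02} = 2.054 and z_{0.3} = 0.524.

With allocation ratio k = n₂/n₁ = 2.5, Var(x̄₁−x̄₂) = σ²(1/n₁ + 1/(k·n₁)) = σ²·(k+1)/(k·n₁).
So n₁ = (1 + 1/k)·((z_{α} + z_β)/d)² = 1.400 × (2.578/0.38)².
n₁ = 1.400 × 46.03 = 64.4.
Round up: n₁ = 65, giving n₂ = ⌈2.5 × 65⌉ = ⌈162.5⌉ = 163.

n₁ = 65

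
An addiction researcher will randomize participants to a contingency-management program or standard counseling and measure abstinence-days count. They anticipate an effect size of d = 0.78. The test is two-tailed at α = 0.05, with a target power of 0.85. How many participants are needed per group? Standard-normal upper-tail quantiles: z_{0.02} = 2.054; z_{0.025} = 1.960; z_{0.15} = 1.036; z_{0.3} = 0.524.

n = 30 per group

For two independent groups with equal n: n = 2·((z_{α/2} + z_β) / d)².
z_{α/2} + z_β = 1.960 + 1.036 = 2.996.
n = 2 × (2.996 / 0.78)² = 2 × 3.841² = 2 × 14.75 = 29.5.
Round up to the next whole participant.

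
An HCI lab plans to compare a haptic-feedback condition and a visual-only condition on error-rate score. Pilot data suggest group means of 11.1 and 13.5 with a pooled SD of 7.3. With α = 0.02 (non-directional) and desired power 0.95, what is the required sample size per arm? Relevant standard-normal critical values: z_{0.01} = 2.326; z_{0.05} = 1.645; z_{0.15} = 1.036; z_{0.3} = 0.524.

Cohen's d = |M₁ − M₂| / SD_pooled = |11.1 − 13.5| / 7.3 = 2.4 / 7.3 = 0.329.
For two independent groups with equal n: n = 2·((z_{α/2} + z_β) / d)².
z_{α/2} + z_β = 2.326 + 1.645 = 3.971.
n = 2 × (3.971 / 0.329)² = 2 × 12.070² = 2 × 145.68 = 291.4.
Round up to the next whole participant.

n = 292 per group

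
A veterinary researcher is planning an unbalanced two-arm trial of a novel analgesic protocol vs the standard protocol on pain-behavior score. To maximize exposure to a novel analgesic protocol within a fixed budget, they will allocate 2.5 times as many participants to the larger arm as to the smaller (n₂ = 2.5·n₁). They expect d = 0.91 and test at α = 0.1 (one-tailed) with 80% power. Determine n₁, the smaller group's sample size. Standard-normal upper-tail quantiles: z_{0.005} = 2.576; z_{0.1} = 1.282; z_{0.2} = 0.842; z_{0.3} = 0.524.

n₁ = 8

With allocation ratio k = n₂/n₁ = 2.5, Var(x̄₁−x̄₂) = σ²(1/n₁ + 1/(k·n₁)) = σ²·(k+1)/(k·n₁).
So n₁ = (1 + 1/k)·((z_{α} + z_β)/d)² = 1.400 × (2.124/0.91)².
n₁ = 1.400 × 5.45 = 7.6.
Round up: n₁ = 8, giving n₂ = 2.5 × 8 = 20.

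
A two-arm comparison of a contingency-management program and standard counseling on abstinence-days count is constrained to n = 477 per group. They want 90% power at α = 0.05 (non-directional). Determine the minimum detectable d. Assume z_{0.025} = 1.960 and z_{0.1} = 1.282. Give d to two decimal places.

For two independent groups of n = 477 each: d_min = (z_{α/2} + z_β)·√(2/n).
z-sum = 1.960 + 1.282 = 3.242.
d_min = 3.242 × √(2/477) = 3.242 × 0.0648 = 0.210.

d_min ≈ 0.21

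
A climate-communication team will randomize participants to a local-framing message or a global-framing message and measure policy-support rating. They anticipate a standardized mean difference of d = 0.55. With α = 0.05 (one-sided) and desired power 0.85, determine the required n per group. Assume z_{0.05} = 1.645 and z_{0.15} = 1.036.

n = 48 per group

For two independent groups with equal n: n = 2·((z_{α} + z_β) / d)².
z_{α} + z_β = 1.645 + 1.036 = 2.681.
n = 2 × (2.681 / 0.55)² = 2 × 4.875² = 2 × 23.76 = 47.5.
Round up to the next whole participant.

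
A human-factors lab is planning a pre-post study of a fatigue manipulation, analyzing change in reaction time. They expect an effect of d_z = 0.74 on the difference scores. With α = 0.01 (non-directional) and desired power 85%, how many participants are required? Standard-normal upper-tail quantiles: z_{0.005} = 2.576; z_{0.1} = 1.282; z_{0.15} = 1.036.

n = 24 pairs

For a paired (one-sample on differences) test: n = ((z_{α/2} + z_β) / d)².
z_{α/2} + z_β = 2.576 + 1.036 = 3.612.
n = (3.612 / 0.74)² = 4.881² = 23.82.
Round up.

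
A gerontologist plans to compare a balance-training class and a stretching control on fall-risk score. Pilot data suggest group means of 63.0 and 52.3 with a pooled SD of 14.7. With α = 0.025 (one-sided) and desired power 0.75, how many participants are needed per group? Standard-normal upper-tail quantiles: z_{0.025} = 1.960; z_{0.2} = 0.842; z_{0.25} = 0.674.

Cohen's d = |M₁ − M₂| / SD_pooled = |63.0 − 52.3| / 14.7 = 10.7 / 14.7 = 0.728.
For two independent groups with equal n: n = 2·((z_{α} + z_β) / d)².
z_{α} + z_β = 1.960 + 0.674 = 2.634.
n = 2 × (2.634 / 0.728)² = 2 × 3.618² = 2 × 13.09 = 26.2.
Round up to the next whole participant.

n = 27 per group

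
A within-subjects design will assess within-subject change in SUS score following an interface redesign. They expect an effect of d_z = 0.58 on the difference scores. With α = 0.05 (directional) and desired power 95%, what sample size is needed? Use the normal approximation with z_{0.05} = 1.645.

For a paired (one-sample on differences) test: n = ((z_{α} + z_β) / d)².
z_{α} + z_β = 1.645 + 1.645 = 3.290.
n = (3.290 / 0.58)² = 5.672² = 32.18.
Round up.

n = 33 pairs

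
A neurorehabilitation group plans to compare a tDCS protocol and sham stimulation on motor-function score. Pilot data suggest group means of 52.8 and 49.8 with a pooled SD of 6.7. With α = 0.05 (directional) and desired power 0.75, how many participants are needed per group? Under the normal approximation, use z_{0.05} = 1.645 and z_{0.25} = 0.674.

n = 54 per group

Cohen's d = |M₁ − M₂| / SD_pooled = |52.8 − 49.8| / 6.7 = 3.0 / 6.7 = 0.448.
For two independent groups with equal n: n = 2·((z_{α} + z_β) / d)².
z_{α} + z_β = 1.645 + 0.674 = 2.319.
n = 2 × (2.319 / 0.448)² = 2 × 5.176² = 2 × 26.79 = 53.6.
Round up to the next whole participant.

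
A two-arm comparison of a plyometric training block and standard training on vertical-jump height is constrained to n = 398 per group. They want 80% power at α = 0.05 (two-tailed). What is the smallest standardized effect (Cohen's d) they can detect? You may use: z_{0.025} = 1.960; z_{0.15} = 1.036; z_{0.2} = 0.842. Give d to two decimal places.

For two independent groups of n = 398 each: d_min = (z_{α/2} + z_β)·√(2/n).
z-sum = 1.960 + 0.842 = 2.802.
d_min = 2.802 × √(2/398) = 2.802 × 0.0709 = 0.199.

d_min ≈ 0.20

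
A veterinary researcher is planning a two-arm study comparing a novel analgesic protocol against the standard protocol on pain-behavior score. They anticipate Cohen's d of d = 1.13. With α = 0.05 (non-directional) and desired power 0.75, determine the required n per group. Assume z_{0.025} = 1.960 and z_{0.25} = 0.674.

n = 11 per group

For two independent groups with equal n: n = 2·((z_{α/2} + z_β) / d)².
z_{α/2} + z_β = 1.960 + 0.674 = 2.634.
n = 2 × (2.634 / 1.13)² = 2 × 2.331² = 2 × 5.43 = 10.9.
Round up to the next whole participant.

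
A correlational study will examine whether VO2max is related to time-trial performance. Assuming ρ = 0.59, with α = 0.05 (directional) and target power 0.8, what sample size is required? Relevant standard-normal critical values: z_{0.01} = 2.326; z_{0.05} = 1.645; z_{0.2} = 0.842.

n = 17

Fisher's z: C = ½·ln((1+r)/(1−r)) = ½·ln(3.8780) = 0.6777.
n = ((z_{α} + z_β)/C)² + 3.
(1.645 + 0.842) / 0.6777 = 2.487 / 0.6777 = 3.670.
n = 3.670² + 3 = 13.47 + 3 = 16.5.
Round up.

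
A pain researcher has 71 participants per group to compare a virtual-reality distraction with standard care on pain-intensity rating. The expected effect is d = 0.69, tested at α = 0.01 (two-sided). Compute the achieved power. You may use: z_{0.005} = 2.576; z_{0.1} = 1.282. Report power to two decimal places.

power ≈ 0.94

For two equal groups, power = Φ(d·√(n/2) − z_{α/2}).
d·√(n/2) = 0.69 × √(71/2) = 0.69 × 5.958 = 4.111.
z_β = 4.111 − 2.576 = 1.535.
Power = Φ(1.535) = 0.938.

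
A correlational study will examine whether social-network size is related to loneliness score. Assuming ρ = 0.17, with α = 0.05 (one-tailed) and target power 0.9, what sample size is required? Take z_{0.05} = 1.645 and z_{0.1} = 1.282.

n = 294

Fisher's z: C = ½·ln((1+r)/(1−r)) = ½·ln(1.4096) = 0.1717.
n = ((z_{α} + z_β)/C)² + 3.
(1.645 + 1.282) / 0.1717 = 2.927 / 0.1717 = 17.047.
n = 17.047² + 3 = 290.61 + 3 = 293.6.
Round up.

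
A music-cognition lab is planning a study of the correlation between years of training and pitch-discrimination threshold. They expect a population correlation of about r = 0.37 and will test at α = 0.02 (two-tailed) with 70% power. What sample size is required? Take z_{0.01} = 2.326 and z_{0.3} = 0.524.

n = 57

Fisher's z: C = ½·ln((1+r)/(1−r)) = ½·ln(2.1746) = 0.3884.
n = ((z_{α/2} + z_β)/C)² + 3.
(2.326 + 0.524) / 0.3884 = 2.850 / 0.3884 = 7.338.
n = 7.338² + 3 = 53.84 + 3 = 56.8.
Round up.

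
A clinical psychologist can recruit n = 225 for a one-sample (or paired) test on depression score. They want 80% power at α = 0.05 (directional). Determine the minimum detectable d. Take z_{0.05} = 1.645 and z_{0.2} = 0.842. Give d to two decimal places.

d_min ≈ 0.17

For a single sample (or paired design) of n = 225: d_min = (z_{α} + z_β)/√n.
z-sum = 1.645 + 0.842 = 2.487.
d_min = 2.487 / √225 = 2.487 / 15.000 = 0.166.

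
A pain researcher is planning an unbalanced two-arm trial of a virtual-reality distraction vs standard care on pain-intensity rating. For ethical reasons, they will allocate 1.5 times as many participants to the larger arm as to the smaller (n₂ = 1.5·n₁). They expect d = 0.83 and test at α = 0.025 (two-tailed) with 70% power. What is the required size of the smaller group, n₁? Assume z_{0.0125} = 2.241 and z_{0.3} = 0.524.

With allocation ratio k = n₂/n₁ = 1.5, Var(x̄₁−x̄₂) = σ²(1/n₁ + 1/(k·n₁)) = σ²·(k+1)/(k·n₁).
So n₁ = (1 + 1/k)·((z_{α/2} + z_β)/d)² = 1.667 × (2.765/0.83)².
n₁ = 1.667 × 11.10 = 18.5.
Round up: n₁ = 19, giving n₂ = ⌈1.5 × 19⌉ = ⌈28.5⌉ = 29.

n₁ = 19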